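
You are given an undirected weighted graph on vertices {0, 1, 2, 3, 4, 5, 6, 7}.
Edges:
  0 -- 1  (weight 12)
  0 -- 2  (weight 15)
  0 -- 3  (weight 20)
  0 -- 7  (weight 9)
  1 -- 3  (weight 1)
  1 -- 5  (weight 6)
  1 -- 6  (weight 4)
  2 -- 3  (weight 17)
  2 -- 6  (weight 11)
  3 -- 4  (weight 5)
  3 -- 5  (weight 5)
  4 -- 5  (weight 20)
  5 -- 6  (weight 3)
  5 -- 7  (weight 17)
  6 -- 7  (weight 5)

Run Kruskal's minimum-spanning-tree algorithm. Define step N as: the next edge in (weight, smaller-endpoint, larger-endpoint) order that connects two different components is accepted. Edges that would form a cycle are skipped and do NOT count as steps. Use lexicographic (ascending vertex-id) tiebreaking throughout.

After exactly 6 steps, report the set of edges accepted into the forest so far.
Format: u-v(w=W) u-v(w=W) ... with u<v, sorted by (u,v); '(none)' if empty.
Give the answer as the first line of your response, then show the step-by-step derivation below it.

0-7(w=9) 1-3(w=1) 1-6(w=4) 3-4(w=5) 5-6(w=3) 6-7(w=5)

step 1: add edge 1-3 (w=1); MST = {1-3(w=1)}
step 2: add edge 5-6 (w=3); MST = {1-3(w=1) 5-6(w=3)}
step 3: add edge 1-6 (w=4); MST = {1-3(w=1) 1-6(w=4) 5-6(w=3)}
step 4: add edge 3-4 (w=5); MST = {1-3(w=1) 1-6(w=4) 3-4(w=5) 5-6(w=3)}
step 5: add edge 6-7 (w=5); MST = {1-3(w=1) 1-6(w=4) 3-4(w=5) 5-6(w=3) 6-7(w=5)}
step 6: add edge 0-7 (w=9); MST = {0-7(w=9) 1-3(w=1) 1-6(w=4) 3-4(w=5) 5-6(w=3) 6-7(w=5)}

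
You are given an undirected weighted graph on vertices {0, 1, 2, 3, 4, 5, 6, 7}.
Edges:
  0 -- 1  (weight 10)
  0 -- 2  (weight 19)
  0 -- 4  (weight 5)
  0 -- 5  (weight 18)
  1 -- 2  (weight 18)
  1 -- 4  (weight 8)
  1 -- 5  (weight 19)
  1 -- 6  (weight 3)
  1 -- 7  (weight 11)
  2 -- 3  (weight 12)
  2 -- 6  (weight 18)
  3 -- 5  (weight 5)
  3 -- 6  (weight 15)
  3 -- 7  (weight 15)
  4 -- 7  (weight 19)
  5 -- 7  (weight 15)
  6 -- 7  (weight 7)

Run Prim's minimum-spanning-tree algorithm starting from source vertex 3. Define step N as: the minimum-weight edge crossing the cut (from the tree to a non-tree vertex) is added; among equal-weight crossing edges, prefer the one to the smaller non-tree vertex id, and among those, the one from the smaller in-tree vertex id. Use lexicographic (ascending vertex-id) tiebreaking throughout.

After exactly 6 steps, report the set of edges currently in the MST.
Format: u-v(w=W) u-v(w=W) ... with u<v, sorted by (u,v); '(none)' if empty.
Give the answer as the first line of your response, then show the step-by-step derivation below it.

1-4(w=8) 1-6(w=3) 2-3(w=12) 3-5(w=5) 3-6(w=15) 6-7(w=7)

step 1: add edge 3-5 (w=5); MST = {3-5(w=5)}
step 2: add edge 2-3 (w=12); MST = {2-3(w=12) 3-5(w=5)}
step 3: add edge 3-6 (w=15); MST = {2-3(w=12) 3-5(w=5) 3-6(w=15)}
step 4: add edge 1-6 (w=3); MST = {1-6(w=3) 2-3(w=12) 3-5(w=5) 3-6(w=15)}
step 5: add edge 6-7 (w=7); MST = {1-6(w=3) 2-3(w=12) 3-5(w=5) 3-6(w=15) 6-7(w=7)}
step 6: add edge 1-4 (w=8); MST = {1-4(w=8) 1-6(w=3) 2-3(w=12) 3-5(w=5) 3-6(w=15) 6-7(w=7)}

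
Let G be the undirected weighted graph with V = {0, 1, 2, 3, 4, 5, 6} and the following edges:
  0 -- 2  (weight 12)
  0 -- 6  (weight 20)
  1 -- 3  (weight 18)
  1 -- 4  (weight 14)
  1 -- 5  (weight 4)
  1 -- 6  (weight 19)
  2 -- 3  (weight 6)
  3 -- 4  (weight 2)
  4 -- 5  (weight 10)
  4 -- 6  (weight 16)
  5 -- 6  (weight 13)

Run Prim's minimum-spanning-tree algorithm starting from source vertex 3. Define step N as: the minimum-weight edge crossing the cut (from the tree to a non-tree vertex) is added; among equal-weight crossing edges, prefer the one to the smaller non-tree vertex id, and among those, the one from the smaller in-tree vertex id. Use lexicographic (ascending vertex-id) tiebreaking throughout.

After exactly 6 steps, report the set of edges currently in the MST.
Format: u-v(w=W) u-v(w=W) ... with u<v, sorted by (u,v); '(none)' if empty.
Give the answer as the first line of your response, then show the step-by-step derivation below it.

0-2(w=12) 1-5(w=4) 2-3(w=6) 3-4(w=2) 4-5(w=10) 5-6(w=13)

step 1: add edge 3-4 (w=2); MST = {3-4(w=2)}
step 2: add edge 2-3 (w=6); MST = {2-3(w=6) 3-4(w=2)}
step 3: add edge 4-5 (w=10); MST = {2-3(w=6) 3-4(w=2) 4-5(w=10)}
step 4: add edge 1-5 (w=4); MST = {1-5(w=4) 2-3(w=6) 3-4(w=2) 4-5(w=10)}
step 5: add edge 0-2 (w=12); MST = {0-2(w=12) 1-5(w=4) 2-3(w=6) 3-4(w=2) 4-5(w=10)}
step 6: add edge 5-6 (w=13); MST = {0-2(w=12) 1-5(w=4) 2-3(w=6) 3-4(w=2) 4-5(w=10) 5-6(w=13)}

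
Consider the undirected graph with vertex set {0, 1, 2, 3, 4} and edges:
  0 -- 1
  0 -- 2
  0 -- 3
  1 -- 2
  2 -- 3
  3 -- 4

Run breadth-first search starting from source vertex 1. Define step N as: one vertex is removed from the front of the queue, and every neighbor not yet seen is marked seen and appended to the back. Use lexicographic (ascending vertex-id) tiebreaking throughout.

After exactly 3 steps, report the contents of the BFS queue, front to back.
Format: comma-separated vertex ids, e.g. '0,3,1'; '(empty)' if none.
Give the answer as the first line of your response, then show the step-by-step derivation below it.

3

step 1: dequeue 1; queue=[0,2]; order=1
step 2: dequeue 0; queue=[2,3]; order=1,0
step 3: dequeue 2; queue=[3]; order=1,0,2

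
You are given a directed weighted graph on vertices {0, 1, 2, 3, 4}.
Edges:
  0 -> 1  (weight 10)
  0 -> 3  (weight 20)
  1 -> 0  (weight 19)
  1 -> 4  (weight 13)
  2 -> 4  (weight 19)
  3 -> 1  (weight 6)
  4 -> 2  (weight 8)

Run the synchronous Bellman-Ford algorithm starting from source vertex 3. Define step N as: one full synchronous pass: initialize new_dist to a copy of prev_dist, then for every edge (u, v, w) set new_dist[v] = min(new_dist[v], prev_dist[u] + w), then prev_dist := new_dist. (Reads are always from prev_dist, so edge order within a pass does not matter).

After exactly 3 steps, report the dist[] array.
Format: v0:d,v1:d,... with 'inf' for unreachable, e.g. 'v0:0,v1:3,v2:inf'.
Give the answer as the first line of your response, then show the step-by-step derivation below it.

v0:25,v1:6,v2:27,v3:0,v4:19

step 1: dist = v0:inf,v1:6,v2:inf,v3:0,v4:inf
step 2: dist = v0:25,v1:6,v2:inf,v3:0,v4:19
step 3: dist = v0:25,v1:6,v2:27,v3:0,v4:19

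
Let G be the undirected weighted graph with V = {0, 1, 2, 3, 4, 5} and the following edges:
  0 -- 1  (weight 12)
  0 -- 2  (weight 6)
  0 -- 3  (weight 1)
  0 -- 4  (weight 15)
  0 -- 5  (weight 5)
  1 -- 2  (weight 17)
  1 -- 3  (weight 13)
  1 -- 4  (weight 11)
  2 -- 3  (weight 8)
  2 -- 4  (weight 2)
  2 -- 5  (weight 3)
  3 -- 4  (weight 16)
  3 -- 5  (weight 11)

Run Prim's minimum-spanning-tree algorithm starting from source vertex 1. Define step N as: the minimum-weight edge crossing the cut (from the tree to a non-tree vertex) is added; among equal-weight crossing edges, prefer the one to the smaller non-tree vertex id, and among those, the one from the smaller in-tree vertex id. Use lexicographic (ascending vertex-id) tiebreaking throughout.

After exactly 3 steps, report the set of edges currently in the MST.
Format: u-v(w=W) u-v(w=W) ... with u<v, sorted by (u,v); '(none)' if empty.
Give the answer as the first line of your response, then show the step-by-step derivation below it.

1-4(w=11) 2-4(w=2) 2-5(w=3)

step 1: add edge 1-4 (w=11); MST = {1-4(w=11)}
step 2: add edge 2-4 (w=2); MST = {1-4(w=11) 2-4(w=2)}
step 3: add edge 2-5 (w=3); MST = {1-4(w=11) 2-4(w=2) 2-5(w=3)}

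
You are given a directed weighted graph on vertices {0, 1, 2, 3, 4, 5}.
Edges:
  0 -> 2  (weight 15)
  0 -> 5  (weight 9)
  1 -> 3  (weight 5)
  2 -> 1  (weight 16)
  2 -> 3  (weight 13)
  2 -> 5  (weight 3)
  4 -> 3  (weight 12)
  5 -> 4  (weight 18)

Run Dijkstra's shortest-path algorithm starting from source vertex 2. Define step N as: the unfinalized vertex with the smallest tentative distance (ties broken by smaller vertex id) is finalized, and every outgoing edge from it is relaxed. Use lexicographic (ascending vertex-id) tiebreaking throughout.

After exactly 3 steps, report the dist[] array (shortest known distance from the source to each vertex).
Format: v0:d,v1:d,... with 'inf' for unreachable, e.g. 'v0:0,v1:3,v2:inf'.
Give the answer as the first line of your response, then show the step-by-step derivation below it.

v0:inf,v1:16,v2:0,v3:13,v4:21,v5:3

step 1: dist = v0:inf,v1:16,v2:0,v3:13,v4:inf,v5:3
step 2: dist = v0:inf,v1:16,v2:0,v3:13,v4:21,v5:3
step 3: dist = v0:inf,v1:16,v2:0,v3:13,v4:21,v5:3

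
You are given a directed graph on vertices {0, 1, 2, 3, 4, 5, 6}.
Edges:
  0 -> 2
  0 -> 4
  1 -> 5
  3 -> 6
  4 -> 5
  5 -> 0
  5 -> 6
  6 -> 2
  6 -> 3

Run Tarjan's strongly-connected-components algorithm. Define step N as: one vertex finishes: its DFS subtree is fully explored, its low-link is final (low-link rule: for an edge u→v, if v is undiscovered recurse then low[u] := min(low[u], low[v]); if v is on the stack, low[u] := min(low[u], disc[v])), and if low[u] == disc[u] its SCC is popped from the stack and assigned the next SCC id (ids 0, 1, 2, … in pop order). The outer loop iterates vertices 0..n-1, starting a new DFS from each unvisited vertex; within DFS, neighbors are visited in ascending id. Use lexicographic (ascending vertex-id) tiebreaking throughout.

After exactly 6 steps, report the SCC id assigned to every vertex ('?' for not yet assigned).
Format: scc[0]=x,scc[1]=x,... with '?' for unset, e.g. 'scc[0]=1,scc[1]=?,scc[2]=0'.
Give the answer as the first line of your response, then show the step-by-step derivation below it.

scc[0]=2,scc[1]=?,scc[2]=0,scc[3]=1,scc[4]=2,scc[5]=2,scc[6]=1

step 1: low=(low[0]=0,low[1]=?,low[2]=1,low[3]=?,low[4]=?,low[5]=?,low[6]=?); scc=(scc[0]=?,scc[1]=?,scc[2]=0,scc[3]=?,scc[4]=?,scc[5]=?,scc[6]=?)
step 2: low=(low[0]=0,low[1]=?,low[2]=1,low[3]=4,low[4]=2,low[5]=0,low[6]=4); scc=(scc[0]=?,scc[1]=?,scc[2]=0,scc[3]=?,scc[4]=?,scc[5]=?,scc[6]=?)
step 3: low=(low[0]=0,low[1]=?,low[2]=1,low[3]=4,low[4]=2,low[5]=0,low[6]=4); scc=(scc[0]=?,scc[1]=?,scc[2]=0,scc[3]=1,scc[4]=?,scc[5]=?,scc[6]=1)
step 4: low=(low[0]=0,low[1]=?,low[2]=1,low[3]=4,low[4]=2,low[5]=0,low[6]=4); scc=(scc[0]=?,scc[1]=?,scc[2]=0,scc[3]=1,scc[4]=?,scc[5]=?,scc[6]=1)
step 5: low=(low[0]=0,low[1]=?,low[2]=1,low[3]=4,low[4]=0,low[5]=0,low[6]=4); scc=(scc[0]=?,scc[1]=?,scc[2]=0,scc[3]=1,scc[4]=?,scc[5]=?,scc[6]=1)
step 6: low=(low[0]=0,low[1]=?,low[2]=1,low[3]=4,low[4]=0,low[5]=0,low[6]=4); scc=(scc[0]=2,scc[1]=?,scc[2]=0,scc[3]=1,scc[4]=2,scc[5]=2,scc[6]=1)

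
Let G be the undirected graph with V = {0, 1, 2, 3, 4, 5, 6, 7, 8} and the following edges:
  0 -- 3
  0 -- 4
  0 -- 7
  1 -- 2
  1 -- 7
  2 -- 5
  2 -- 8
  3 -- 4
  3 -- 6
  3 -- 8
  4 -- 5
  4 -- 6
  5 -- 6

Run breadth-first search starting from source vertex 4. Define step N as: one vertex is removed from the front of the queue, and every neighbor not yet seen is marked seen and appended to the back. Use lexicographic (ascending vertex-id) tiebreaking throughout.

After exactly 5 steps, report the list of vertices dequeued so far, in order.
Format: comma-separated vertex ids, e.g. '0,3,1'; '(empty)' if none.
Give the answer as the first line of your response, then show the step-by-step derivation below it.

4,0,3,5,6

step 1: dequeue 4; queue=[0,3,5,6]; order=4
step 2: dequeue 0; queue=[3,5,6,7]; order=4,0
step 3: dequeue 3; queue=[5,6,7,8]; order=4,0,3
step 4: dequeue 5; queue=[6,7,8,2]; order=4,0,3,5
step 5: dequeue 6; queue=[7,8,2]; order=4,0,3,5,6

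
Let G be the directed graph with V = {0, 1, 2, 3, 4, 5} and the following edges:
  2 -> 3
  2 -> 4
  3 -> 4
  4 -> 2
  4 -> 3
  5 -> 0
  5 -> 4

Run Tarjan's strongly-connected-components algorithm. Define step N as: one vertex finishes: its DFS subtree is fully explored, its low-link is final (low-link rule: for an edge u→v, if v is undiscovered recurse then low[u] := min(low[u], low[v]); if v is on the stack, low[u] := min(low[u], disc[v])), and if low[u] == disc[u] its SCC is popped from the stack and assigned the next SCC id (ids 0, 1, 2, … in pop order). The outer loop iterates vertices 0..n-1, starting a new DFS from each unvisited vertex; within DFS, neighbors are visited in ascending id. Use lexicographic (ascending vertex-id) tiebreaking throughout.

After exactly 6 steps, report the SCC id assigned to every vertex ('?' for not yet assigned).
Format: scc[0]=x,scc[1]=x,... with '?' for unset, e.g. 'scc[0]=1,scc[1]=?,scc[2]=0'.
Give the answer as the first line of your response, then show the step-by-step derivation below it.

scc[0]=0,scc[1]=1,scc[2]=2,scc[3]=2,scc[4]=2,scc[5]=3

step 1: low=(low[0]=0,low[1]=?,low[2]=?,low[3]=?,low[4]=?,low[5]=?); scc=(scc[0]=0,scc[1]=?,scc[2]=?,scc[3]=?,scc[4]=?,scc[5]=?)
step 2: low=(low[0]=0,low[1]=1,low[2]=?,low[3]=?,low[4]=?,low[5]=?); scc=(scc[0]=0,scc[1]=1,scc[2]=?,scc[3]=?,scc[4]=?,scc[5]=?)
step 3: low=(low[0]=0,low[1]=1,low[2]=2,low[3]=3,low[4]=2,low[5]=?); scc=(scc[0]=0,scc[1]=1,scc[2]=?,scc[3]=?,scc[4]=?,scc[5]=?)
step 4: low=(low[0]=0,low[1]=1,low[2]=2,low[3]=2,low[4]=2,low[5]=?); scc=(scc[0]=0,scc[1]=1,scc[2]=?,scc[3]=?,scc[4]=?,scc[5]=?)
step 5: low=(low[0]=0,low[1]=1,low[2]=2,low[3]=2,low[4]=2,low[5]=?); scc=(scc[0]=0,scc[1]=1,scc[2]=2,scc[3]=2,scc[4]=2,scc[5]=?)
step 6: low=(low[0]=0,low[1]=1,low[2]=2,low[3]=2,low[4]=2,low[5]=5); scc=(scc[0]=0,scc[1]=1,scc[2]=2,scc[3]=2,scc[4]=2,scc[5]=3)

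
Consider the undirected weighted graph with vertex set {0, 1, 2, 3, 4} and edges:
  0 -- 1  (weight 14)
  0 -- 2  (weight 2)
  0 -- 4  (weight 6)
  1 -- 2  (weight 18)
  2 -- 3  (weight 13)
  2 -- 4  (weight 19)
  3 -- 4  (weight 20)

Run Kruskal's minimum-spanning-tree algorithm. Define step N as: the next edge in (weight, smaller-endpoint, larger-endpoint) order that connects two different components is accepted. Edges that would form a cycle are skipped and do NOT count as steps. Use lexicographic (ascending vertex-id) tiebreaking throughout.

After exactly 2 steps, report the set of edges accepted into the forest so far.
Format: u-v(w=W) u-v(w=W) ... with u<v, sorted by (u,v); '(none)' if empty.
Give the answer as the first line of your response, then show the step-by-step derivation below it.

0-2(w=2) 0-4(w=6)

step 1: add edge 0-2 (w=2); MST = {0-2(w=2)}
step 2: add edge 0-4 (w=6); MST = {0-2(w=2) 0-4(w=6)}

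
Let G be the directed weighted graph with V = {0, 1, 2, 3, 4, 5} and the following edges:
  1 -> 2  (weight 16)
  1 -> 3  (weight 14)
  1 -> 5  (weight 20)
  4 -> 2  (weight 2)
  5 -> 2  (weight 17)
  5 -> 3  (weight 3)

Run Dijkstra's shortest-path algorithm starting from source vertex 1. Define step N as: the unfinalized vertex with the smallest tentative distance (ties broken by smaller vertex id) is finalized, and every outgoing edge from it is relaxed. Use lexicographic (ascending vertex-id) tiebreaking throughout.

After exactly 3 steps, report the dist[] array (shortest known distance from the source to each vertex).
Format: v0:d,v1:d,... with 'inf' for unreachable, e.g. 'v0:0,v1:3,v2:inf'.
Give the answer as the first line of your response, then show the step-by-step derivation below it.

v0:inf,v1:0,v2:16,v3:14,v4:inf,v5:20

step 1: dist = v0:inf,v1:0,v2:16,v3:14,v4:inf,v5:20
step 2: dist = v0:inf,v1:0,v2:16,v3:14,v4:inf,v5:20
step 3: dist = v0:inf,v1:0,v2:16,v3:14,v4:inf,v5:20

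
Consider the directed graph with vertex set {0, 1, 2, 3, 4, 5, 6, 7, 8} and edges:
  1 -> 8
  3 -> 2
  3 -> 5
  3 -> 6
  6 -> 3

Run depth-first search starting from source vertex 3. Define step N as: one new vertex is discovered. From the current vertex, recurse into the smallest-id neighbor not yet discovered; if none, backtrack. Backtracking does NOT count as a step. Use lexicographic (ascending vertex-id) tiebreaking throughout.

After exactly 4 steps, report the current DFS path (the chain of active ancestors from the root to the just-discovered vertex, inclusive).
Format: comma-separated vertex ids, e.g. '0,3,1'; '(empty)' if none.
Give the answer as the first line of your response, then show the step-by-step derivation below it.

3,6

step 1: discover 3; path=3; order=3
step 2: discover 2; path=3>2; order=3,2
step 3: discover 5; path=3>5; order=3,2,5
step 4: discover 6; path=3>6; order=3,2,5,6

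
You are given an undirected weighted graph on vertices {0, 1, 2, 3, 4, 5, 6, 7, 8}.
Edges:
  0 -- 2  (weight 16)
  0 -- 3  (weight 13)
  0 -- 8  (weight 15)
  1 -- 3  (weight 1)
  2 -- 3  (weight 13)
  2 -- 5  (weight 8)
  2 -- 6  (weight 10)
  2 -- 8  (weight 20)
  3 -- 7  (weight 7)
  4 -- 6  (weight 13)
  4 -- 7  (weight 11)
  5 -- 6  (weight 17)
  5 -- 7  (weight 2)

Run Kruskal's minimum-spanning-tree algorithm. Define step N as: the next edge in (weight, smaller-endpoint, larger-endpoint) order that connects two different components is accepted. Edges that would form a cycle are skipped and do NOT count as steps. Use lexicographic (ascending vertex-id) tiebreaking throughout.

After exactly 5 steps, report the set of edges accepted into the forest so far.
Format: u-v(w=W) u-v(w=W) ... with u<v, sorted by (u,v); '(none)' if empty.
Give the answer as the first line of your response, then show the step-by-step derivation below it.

1-3(w=1) 2-5(w=8) 2-6(w=10) 3-7(w=7) 5-7(w=2)

step 1: add edge 1-3 (w=1); MST = {1-3(w=1)}
step 2: add edge 5-7 (w=2); MST = {1-3(w=1) 5-7(w=2)}
step 3: add edge 3-7 (w=7); MST = {1-3(w=1) 3-7(w=7) 5-7(w=2)}
step 4: add edge 2-5 (w=8); MST = {1-3(w=1) 2-5(w=8) 3-7(w=7) 5-7(w=2)}
step 5: add edge 2-6 (w=10); MST = {1-3(w=1) 2-5(w=8) 2-6(w=10) 3-7(w=7) 5-7(w=2)}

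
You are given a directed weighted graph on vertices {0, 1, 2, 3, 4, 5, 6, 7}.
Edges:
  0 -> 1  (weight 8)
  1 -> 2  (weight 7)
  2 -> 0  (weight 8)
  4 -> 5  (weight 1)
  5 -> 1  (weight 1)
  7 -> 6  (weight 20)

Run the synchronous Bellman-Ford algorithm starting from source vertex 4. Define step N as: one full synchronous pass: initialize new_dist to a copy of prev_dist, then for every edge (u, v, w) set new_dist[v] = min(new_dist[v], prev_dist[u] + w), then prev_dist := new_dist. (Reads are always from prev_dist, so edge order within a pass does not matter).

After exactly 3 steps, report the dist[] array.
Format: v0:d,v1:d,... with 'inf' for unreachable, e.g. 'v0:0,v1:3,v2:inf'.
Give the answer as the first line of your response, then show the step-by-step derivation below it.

v0:inf,v1:2,v2:9,v3:inf,v4:0,v5:1,v6:inf,v7:inf

step 1: dist = v0:inf,v1:inf,v2:inf,v3:inf,v4:0,v5:1,v6:inf,v7:inf
step 2: dist = v0:inf,v1:2,v2:inf,v3:inf,v4:0,v5:1,v6:inf,v7:inf
step 3: dist = v0:inf,v1:2,v2:9,v3:inf,v4:0,v5:1,v6:inf,v7:inf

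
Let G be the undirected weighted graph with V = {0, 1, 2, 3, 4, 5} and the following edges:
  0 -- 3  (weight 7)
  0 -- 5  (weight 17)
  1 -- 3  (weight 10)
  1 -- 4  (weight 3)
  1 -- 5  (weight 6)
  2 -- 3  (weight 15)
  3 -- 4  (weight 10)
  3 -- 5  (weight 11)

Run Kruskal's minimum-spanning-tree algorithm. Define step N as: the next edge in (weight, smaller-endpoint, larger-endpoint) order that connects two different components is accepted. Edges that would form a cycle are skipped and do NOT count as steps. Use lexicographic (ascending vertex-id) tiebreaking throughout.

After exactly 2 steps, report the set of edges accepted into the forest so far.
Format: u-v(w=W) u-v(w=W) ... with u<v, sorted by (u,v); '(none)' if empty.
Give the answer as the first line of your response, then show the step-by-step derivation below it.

1-4(w=3) 1-5(w=6)

step 1: add edge 1-4 (w=3); MST = {1-4(w=3)}
step 2: add edge 1-5 (w=6); MST = {1-4(w=3) 1-5(w=6)}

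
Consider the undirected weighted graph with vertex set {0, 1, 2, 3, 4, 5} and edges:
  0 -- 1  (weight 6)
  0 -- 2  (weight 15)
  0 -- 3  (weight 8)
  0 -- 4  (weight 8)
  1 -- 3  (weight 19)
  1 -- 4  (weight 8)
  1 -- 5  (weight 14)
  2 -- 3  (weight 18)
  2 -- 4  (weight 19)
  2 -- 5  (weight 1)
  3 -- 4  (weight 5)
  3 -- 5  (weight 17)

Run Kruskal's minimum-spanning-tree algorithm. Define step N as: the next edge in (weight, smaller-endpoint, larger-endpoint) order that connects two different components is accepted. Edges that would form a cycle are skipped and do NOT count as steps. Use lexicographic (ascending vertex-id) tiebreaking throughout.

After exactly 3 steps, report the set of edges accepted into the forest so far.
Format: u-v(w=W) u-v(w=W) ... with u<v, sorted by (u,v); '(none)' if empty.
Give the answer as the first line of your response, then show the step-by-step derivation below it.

0-1(w=6) 2-5(w=1) 3-4(w=5)

step 1: add edge 2-5 (w=1); MST = {2-5(w=1)}
step 2: add edge 3-4 (w=5); MST = {2-5(w=1) 3-4(w=5)}
step 3: add edge 0-1 (w=6); MST = {0-1(w=6) 2-5(w=1) 3-4(w=5)}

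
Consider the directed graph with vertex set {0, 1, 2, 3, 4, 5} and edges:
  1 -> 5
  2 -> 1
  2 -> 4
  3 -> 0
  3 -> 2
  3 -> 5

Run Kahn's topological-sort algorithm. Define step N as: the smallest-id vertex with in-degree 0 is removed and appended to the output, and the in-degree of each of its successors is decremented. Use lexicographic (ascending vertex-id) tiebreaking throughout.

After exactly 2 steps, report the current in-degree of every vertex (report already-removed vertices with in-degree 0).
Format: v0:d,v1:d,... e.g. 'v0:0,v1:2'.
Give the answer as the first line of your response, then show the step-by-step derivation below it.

v0:0,v1:1,v2:0,v3:0,v4:1,v5:1

step 1: output 3; order=[3]; indeg=(0,1,0,0,1,1)
step 2: output 0; order=[3,0]; indeg=(0,1,0,0,1,1)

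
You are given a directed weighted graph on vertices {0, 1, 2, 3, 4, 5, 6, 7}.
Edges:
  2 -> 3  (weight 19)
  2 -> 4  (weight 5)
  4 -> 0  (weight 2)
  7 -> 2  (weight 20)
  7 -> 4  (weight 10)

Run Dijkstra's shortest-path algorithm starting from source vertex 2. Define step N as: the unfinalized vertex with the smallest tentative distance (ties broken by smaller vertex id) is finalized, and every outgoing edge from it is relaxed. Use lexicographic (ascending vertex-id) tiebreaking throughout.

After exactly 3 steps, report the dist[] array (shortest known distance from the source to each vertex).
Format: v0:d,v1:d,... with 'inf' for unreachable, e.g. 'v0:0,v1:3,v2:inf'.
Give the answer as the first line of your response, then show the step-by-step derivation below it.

v0:7,v1:inf,v2:0,v3:19,v4:5,v5:inf,v6:inf,v7:inf

step 1: dist = v0:inf,v1:inf,v2:0,v3:19,v4:5,v5:inf,v6:inf,v7:inf
step 2: dist = v0:7,v1:inf,v2:0,v3:19,v4:5,v5:inf,v6:inf,v7:inf
step 3: dist = v0:7,v1:inf,v2:0,v3:19,v4:5,v5:inf,v6:inf,v7:inf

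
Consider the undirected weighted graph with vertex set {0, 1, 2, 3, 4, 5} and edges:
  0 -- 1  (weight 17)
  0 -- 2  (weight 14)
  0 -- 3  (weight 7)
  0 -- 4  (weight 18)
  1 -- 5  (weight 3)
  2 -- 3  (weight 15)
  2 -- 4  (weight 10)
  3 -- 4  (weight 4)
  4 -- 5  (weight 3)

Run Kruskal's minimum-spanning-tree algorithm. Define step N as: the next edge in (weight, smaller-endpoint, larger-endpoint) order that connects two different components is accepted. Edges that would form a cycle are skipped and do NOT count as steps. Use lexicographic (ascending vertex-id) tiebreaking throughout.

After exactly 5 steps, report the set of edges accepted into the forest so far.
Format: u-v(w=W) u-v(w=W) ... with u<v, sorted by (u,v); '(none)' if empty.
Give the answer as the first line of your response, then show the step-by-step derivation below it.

0-3(w=7) 1-5(w=3) 2-4(w=10) 3-4(w=4) 4-5(w=3)

step 1: add edge 1-5 (w=3); MST = {1-5(w=3)}
step 2: add edge 4-5 (w=3); MST = {1-5(w=3) 4-5(w=3)}
step 3: add edge 3-4 (w=4); MST = {1-5(w=3) 3-4(w=4) 4-5(w=3)}
step 4: add edge 0-3 (w=7); MST = {0-3(w=7) 1-5(w=3) 3-4(w=4) 4-5(w=3)}
step 5: add edge 2-4 (w=10); MST = {0-3(w=7) 1-5(w=3) 2-4(w=10) 3-4(w=4) 4-5(w=3)}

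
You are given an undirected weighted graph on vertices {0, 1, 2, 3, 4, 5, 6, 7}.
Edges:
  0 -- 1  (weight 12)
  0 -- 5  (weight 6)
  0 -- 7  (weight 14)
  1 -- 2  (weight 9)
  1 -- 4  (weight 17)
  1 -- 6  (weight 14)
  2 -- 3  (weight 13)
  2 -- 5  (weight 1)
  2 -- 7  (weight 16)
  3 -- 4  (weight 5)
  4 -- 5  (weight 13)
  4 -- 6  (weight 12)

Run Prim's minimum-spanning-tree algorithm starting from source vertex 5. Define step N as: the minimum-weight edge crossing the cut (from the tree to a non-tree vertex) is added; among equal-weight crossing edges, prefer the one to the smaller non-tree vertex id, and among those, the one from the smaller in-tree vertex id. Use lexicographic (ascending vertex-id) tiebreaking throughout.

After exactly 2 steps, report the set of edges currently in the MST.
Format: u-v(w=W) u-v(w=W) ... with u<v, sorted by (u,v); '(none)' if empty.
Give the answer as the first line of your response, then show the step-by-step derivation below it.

0-5(w=6) 2-5(w=1)

step 1: add edge 2-5 (w=1); MST = {2-5(w=1)}
step 2: add edge 0-5 (w=6); MST = {0-5(w=6) 2-5(w=1)}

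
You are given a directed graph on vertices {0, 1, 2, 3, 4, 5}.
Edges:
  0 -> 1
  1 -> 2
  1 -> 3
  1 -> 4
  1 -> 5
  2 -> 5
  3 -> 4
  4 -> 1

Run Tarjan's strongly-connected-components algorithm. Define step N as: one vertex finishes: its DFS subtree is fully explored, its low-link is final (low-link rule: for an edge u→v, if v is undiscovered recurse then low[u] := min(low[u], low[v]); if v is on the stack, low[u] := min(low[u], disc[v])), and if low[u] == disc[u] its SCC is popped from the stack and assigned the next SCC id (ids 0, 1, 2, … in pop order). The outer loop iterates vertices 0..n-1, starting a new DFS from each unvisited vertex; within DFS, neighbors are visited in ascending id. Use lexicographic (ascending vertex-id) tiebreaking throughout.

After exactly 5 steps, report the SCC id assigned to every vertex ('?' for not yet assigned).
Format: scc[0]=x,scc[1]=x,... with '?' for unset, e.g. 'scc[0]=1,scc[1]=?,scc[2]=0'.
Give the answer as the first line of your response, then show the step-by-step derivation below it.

scc[0]=?,scc[1]=2,scc[2]=1,scc[3]=2,scc[4]=2,scc[5]=0

step 1: low=(low[0]=0,low[1]=1,low[2]=2,low[3]=?,low[4]=?,low[5]=3); scc=(scc[0]=?,scc[1]=?,scc[2]=?,scc[3]=?,scc[4]=?,scc[5]=0)
step 2: low=(low[0]=0,low[1]=1,low[2]=2,low[3]=?,low[4]=?,low[5]=3); scc=(scc[0]=?,scc[1]=?,scc[2]=1,scc[3]=?,scc[4]=?,scc[5]=0)
step 3: low=(low[0]=0,low[1]=1,low[2]=2,low[3]=4,low[4]=1,low[5]=3); scc=(scc[0]=?,scc[1]=?,scc[2]=1,scc[3]=?,scc[4]=?,scc[5]=0)
step 4: low=(low[0]=0,low[1]=1,low[2]=2,low[3]=1,low[4]=1,low[5]=3); scc=(scc[0]=?,scc[1]=?,scc[2]=1,scc[3]=?,scc[4]=?,scc[5]=0)
step 5: low=(low[0]=0,low[1]=1,low[2]=2,low[3]=1,low[4]=1,low[5]=3); scc=(scc[0]=?,scc[1]=2,scc[2]=1,scc[3]=2,scc[4]=2,scc[5]=0)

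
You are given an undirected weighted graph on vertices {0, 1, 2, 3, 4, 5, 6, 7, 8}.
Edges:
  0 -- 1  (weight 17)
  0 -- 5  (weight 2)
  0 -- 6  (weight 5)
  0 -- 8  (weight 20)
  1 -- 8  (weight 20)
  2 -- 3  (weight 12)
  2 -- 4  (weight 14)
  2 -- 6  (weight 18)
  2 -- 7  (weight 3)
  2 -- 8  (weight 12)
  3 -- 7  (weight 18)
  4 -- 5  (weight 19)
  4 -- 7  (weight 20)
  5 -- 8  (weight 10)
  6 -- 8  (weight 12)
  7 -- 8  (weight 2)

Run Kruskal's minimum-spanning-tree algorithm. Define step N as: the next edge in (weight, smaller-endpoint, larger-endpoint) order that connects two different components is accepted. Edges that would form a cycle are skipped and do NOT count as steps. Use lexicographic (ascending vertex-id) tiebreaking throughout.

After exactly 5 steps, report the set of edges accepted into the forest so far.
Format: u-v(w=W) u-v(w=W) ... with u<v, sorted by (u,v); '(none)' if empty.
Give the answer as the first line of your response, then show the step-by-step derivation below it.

0-5(w=2) 0-6(w=5) 2-7(w=3) 5-8(w=10) 7-8(w=2)

step 1: add edge 0-5 (w=2); MST = {0-5(w=2)}
step 2: add edge 7-8 (w=2); MST = {0-5(w=2) 7-8(w=2)}
step 3: add edge 2-7 (w=3); MST = {0-5(w=2) 2-7(w=3) 7-8(w=2)}
step 4: add edge 0-6 (w=5); MST = {0-5(w=2) 0-6(w=5) 2-7(w=3) 7-8(w=2)}
step 5: add edge 5-8 (w=10); MST = {0-5(w=2) 0-6(w=5) 2-7(w=3) 5-8(w=10) 7-8(w=2)}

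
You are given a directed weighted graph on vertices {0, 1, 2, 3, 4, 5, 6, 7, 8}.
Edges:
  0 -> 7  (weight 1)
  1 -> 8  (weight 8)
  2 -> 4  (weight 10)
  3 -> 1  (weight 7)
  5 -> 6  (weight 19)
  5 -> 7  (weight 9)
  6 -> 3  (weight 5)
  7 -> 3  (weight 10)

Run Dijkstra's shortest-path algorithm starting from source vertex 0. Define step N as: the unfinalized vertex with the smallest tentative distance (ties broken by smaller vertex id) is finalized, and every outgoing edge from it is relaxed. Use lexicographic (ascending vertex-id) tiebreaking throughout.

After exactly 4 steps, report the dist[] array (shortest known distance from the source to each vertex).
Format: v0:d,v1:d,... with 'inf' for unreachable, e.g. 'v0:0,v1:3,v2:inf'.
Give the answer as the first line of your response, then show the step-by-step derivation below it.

v0:0,v1:18,v2:inf,v3:11,v4:inf,v5:inf,v6:inf,v7:1,v8:26

step 1: dist = v0:0,v1:inf,v2:inf,v3:inf,v4:inf,v5:inf,v6:inf,v7:1,v8:inf
step 2: dist = v0:0,v1:inf,v2:inf,v3:11,v4:inf,v5:inf,v6:inf,v7:1,v8:inf
step 3: dist = v0:0,v1:18,v2:inf,v3:11,v4:inf,v5:inf,v6:inf,v7:1,v8:inf
step 4: dist = v0:0,v1:18,v2:inf,v3:11,v4:inf,v5:inf,v6:inf,v7:1,v8:26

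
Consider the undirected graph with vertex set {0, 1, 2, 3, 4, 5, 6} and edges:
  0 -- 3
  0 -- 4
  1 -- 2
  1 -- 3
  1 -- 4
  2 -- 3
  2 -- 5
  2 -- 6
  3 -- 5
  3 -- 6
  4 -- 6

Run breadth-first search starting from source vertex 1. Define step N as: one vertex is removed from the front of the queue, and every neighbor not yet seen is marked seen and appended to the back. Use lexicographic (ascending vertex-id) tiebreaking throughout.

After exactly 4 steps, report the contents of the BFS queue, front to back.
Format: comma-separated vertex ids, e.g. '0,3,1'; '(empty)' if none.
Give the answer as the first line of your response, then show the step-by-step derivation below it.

5,6,0

step 1: dequeue 1; queue=[2,3,4]; order=1
step 2: dequeue 2; queue=[3,4,5,6]; order=1,2
step 3: dequeue 3; queue=[4,5,6,0]; order=1,2,3
step 4: dequeue 4; queue=[5,6,0]; order=1,2,3,4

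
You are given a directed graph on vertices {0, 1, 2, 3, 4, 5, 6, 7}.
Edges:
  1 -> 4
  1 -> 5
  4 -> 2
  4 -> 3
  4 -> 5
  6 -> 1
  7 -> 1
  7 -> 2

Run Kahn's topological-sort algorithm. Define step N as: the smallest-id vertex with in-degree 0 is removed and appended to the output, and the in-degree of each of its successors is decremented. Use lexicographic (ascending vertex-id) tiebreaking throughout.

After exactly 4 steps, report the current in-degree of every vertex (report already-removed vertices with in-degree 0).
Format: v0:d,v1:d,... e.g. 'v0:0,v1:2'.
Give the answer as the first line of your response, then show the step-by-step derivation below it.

v0:0,v1:0,v2:1,v3:1,v4:0,v5:1,v6:0,v7:0

step 1: output 0; order=[0]; indeg=(0,2,2,1,1,2,0,0)
step 2: output 6; order=[0,6]; indeg=(0,1,2,1,1,2,0,0)
step 3: output 7; order=[0,6,7]; indeg=(0,0,1,1,1,2,0,0)
step 4: output 1; order=[0,6,7,1]; indeg=(0,0,1,1,0,1,0,0)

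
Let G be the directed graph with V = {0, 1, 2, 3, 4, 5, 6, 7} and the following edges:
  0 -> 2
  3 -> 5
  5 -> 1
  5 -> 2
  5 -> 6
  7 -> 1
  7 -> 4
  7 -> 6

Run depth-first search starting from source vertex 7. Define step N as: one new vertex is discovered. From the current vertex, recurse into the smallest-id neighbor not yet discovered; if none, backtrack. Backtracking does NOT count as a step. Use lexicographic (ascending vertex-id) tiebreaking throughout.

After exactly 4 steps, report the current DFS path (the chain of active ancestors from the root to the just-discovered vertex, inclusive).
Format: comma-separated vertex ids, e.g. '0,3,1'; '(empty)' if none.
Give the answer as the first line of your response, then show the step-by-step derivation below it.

7,6

step 1: discover 7; path=7; order=7
step 2: discover 1; path=7>1; order=7,1
step 3: discover 4; path=7>4; order=7,1,4
step 4: discover 6; path=7>6; order=7,1,4,6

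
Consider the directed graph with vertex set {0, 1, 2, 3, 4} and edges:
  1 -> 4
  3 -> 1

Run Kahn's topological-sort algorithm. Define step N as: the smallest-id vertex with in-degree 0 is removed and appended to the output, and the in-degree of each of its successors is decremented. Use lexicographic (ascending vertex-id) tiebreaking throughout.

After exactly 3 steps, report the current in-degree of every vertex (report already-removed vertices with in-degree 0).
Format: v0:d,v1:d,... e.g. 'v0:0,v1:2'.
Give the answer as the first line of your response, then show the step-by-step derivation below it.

v0:0,v1:0,v2:0,v3:0,v4:1

step 1: output 0; order=[0]; indeg=(0,1,0,0,1)
step 2: output 2; order=[0,2]; indeg=(0,1,0,0,1)
step 3: output 3; order=[0,2,3]; indeg=(0,0,0,0,1)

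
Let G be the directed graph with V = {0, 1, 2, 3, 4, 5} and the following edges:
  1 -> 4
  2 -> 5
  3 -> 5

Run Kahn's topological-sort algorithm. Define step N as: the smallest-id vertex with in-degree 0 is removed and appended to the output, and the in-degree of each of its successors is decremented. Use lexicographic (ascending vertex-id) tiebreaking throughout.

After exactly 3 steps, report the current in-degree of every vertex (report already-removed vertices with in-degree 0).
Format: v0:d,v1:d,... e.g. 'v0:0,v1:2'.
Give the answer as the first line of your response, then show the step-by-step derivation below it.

v0:0,v1:0,v2:0,v3:0,v4:0,v5:1

step 1: output 0; order=[0]; indeg=(0,0,0,0,1,2)
step 2: output 1; order=[0,1]; indeg=(0,0,0,0,0,2)
step 3: output 2; order=[0,1,2]; indeg=(0,0,0,0,0,1)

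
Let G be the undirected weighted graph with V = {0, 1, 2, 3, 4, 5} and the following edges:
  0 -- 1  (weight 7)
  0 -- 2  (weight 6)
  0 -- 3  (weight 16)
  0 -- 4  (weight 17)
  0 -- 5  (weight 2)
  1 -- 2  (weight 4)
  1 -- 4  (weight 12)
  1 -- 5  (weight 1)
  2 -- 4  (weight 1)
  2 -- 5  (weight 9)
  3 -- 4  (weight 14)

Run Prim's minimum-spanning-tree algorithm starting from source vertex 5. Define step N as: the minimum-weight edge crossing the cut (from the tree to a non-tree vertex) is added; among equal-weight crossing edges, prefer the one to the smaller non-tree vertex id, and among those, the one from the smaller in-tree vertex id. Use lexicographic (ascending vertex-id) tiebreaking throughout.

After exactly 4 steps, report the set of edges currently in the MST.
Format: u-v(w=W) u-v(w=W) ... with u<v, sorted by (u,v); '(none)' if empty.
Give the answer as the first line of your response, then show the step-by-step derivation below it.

0-5(w=2) 1-2(w=4) 1-5(w=1) 2-4(w=1)

step 1: add edge 1-5 (w=1); MST = {1-5(w=1)}
step 2: add edge 0-5 (w=2); MST = {0-5(w=2) 1-5(w=1)}
step 3: add edge 1-2 (w=4); MST = {0-5(w=2) 1-2(w=4) 1-5(w=1)}
step 4: add edge 2-4 (w=1); MST = {0-5(w=2) 1-2(w=4) 1-5(w=1) 2-4(w=1)}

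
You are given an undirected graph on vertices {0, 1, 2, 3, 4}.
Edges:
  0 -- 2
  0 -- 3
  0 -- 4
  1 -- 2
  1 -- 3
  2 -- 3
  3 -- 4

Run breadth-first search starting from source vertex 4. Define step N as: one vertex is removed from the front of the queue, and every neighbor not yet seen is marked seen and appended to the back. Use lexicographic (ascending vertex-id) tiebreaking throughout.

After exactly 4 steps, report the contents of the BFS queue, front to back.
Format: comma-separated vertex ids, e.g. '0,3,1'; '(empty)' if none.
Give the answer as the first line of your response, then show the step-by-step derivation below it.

1

step 1: dequeue 4; queue=[0,3]; order=4
step 2: dequeue 0; queue=[3,2]; order=4,0
step 3: dequeue 3; queue=[2,1]; order=4,0,3
step 4: dequeue 2; queue=[1]; order=4,0,3,2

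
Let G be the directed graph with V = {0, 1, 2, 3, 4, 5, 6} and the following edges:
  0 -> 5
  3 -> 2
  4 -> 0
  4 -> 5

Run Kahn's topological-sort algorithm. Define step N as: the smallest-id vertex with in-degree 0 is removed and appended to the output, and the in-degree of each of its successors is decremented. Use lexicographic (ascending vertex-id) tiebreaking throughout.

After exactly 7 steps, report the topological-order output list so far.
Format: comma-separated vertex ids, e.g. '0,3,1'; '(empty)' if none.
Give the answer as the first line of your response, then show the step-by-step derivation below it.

1,3,2,4,0,5,6

step 1: output 1; order=[1]; indeg=(1,0,1,0,0,2,0)
step 2: output 3; order=[1,3]; indeg=(1,0,0,0,0,2,0)
step 3: output 2; order=[1,3,2]; indeg=(1,0,0,0,0,2,0)
step 4: output 4; order=[1,3,2,4]; indeg=(0,0,0,0,0,1,0)
step 5: output 0; order=[1,3,2,4,0]; indeg=(0,0,0,0,0,0,0)
step 6: output 5; order=[1,3,2,4,0,5]; indeg=(0,0,0,0,0,0,0)
step 7: output 6; order=[1,3,2,4,0,5,6]; indeg=(0,0,0,0,0,0,0)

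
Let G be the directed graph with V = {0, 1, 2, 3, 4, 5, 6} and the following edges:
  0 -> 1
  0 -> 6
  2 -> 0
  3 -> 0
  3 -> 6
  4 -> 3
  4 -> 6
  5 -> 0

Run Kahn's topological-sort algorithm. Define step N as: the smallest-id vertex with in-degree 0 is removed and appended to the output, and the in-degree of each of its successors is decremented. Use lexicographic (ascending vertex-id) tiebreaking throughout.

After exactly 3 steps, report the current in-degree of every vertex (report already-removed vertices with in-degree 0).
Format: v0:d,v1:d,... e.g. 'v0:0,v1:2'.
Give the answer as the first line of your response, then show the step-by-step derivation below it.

v0:1,v1:1,v2:0,v3:0,v4:0,v5:0,v6:1

step 1: output 2; order=[2]; indeg=(2,1,0,1,0,0,3)
step 2: output 4; order=[2,4]; indeg=(2,1,0,0,0,0,2)
step 3: output 3; order=[2,4,3]; indeg=(1,1,0,0,0,0,1)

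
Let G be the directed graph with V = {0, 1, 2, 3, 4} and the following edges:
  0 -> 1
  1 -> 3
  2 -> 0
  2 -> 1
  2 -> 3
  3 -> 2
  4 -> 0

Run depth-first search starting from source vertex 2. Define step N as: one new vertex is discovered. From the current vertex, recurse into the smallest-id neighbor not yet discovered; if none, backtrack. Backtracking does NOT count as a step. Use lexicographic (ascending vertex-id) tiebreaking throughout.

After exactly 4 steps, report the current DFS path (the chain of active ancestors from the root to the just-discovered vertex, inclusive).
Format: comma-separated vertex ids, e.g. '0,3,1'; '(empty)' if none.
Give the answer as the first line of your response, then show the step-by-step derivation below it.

2,0,1,3

step 1: discover 2; path=2; order=2
step 2: discover 0; path=2>0; order=2,0
step 3: discover 1; path=2>0>1; order=2,0,1
step 4: discover 3; path=2>0>1>3; order=2,0,1,3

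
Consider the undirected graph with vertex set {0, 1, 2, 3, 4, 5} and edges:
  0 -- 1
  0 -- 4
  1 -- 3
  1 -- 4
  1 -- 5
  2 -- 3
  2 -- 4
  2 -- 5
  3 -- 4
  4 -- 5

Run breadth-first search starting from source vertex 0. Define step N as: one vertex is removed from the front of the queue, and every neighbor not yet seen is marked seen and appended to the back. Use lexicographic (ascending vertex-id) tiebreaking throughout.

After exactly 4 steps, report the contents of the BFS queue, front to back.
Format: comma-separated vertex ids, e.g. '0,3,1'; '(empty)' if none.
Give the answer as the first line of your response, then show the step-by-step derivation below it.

5,2

step 1: dequeue 0; queue=[1,4]; order=0
step 2: dequeue 1; queue=[4,3,5]; order=0,1
step 3: dequeue 4; queue=[3,5,2]; order=0,1,4
step 4: dequeue 3; queue=[5,2]; order=0,1,4,3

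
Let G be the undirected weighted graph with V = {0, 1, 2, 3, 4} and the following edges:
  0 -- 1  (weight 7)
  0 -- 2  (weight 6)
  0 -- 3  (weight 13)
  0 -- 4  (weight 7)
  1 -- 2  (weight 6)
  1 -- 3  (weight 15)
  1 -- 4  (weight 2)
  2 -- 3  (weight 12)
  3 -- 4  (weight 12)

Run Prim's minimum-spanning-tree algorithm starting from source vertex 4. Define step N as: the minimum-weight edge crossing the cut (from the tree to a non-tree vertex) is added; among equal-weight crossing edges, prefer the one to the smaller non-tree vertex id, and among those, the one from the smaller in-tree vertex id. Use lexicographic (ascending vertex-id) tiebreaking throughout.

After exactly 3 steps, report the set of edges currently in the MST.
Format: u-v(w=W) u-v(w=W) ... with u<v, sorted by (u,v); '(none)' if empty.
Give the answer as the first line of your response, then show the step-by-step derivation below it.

0-2(w=6) 1-2(w=6) 1-4(w=2)

step 1: add edge 1-4 (w=2); MST = {1-4(w=2)}
step 2: add edge 1-2 (w=6); MST = {1-2(w=6) 1-4(w=2)}
step 3: add edge 0-2 (w=6); MST = {0-2(w=6) 1-2(w=6) 1-4(w=2)}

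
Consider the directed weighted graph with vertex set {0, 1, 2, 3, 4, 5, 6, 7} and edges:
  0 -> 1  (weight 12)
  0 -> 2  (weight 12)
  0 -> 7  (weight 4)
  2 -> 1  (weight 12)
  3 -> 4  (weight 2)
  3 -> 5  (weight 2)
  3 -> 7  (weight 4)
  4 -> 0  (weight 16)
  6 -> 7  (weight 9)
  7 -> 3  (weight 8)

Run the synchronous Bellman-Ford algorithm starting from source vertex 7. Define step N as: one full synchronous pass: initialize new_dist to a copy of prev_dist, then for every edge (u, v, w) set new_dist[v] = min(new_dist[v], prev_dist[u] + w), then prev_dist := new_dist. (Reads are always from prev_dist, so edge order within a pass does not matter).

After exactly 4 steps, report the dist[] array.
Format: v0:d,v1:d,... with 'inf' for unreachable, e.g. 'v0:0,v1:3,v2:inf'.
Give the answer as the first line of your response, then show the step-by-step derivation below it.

v0:26,v1:38,v2:38,v3:8,v4:10,v5:10,v6:inf,v7:0

step 1: dist = v0:inf,v1:inf,v2:inf,v3:8,v4:inf,v5:inf,v6:inf,v7:0
step 2: dist = v0:inf,v1:inf,v2:inf,v3:8,v4:10,v5:10,v6:inf,v7:0
step 3: dist = v0:26,v1:inf,v2:inf,v3:8,v4:10,v5:10,v6:inf,v7:0
step 4: dist = v0:26,v1:38,v2:38,v3:8,v4:10,v5:10,v6:inf,v7:0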